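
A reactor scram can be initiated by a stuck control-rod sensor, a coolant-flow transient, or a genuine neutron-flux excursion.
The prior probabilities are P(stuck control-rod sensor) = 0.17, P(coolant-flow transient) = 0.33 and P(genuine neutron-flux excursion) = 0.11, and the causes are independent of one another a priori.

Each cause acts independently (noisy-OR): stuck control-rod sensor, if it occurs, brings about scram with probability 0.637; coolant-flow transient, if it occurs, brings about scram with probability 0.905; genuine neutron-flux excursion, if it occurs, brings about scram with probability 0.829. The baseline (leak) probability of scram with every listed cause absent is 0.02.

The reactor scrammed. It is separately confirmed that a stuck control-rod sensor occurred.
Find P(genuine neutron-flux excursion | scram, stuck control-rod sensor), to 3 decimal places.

P(genuine neutron-flux excursion | scram, stuck control-rod sensor) ≈ 0.136

Under noisy-OR, P(scram | causes) = 1 − (1−0.02)·∏(1−qᵢ) over the active causes.
Weight on genuine neutron-flux excursion=true, given the evidence: 0.069217 + 0.036090 = 0.105307
Normalizer over all consistent configurations: 0.64426*0.67*0.89 + 0.939168*0.67*0.11 + 0.966205*0.33*0.89 + 0.994221*0.33*0.11 = 0.773253
P(genuine neutron-flux excursion | scram, stuck control-rod sensor) = 0.105307/0.773253 ≈ 0.136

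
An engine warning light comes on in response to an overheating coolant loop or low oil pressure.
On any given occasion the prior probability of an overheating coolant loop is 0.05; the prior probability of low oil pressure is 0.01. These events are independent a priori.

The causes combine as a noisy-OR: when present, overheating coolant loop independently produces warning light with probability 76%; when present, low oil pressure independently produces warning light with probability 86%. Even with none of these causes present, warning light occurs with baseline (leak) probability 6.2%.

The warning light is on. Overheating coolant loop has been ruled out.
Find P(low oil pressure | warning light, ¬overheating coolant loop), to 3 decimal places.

Under noisy-OR, P(warning light | causes) = 1 − (1−0.062)·∏(1−qᵢ) over the active causes.
P(warning light | ¬overheating coolant loop) = 0.062*0.99 + 0.86868*0.01 = 0.061380 + 0.008687 = 0.070067
The low oil pressure-present share is 0.86868*0.01 = 0.008687.
Hence the posterior is 0.008687/0.070067 ≈ 0.124.

P(low oil pressure | warning light, ¬overheating coolant loop) ≈ 0.124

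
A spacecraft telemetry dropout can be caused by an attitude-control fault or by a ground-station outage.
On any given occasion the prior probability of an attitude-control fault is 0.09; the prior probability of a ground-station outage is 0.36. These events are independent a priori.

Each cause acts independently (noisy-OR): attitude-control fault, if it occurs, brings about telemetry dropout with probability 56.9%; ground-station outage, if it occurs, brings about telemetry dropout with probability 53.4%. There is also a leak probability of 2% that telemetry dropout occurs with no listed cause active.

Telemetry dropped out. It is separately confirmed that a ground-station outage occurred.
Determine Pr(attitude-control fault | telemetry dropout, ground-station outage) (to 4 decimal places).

Under noisy-OR, P(telemetry dropout | causes) = 1 − (1−0.02)·∏(1−qᵢ) over the active causes.
For the numerator, keep only attitude-control fault=true terms: 0.803171×0.09 = 0.072285
The normalizing constant is 0.54332×0.91 + 0.803171×0.09 = 0.566706
P(attitude-control fault | telemetry dropout, ground-station outage) = 0.072285/0.566706 ≈ 0.1276

Pr(attitude-control fault | telemetry dropout, ground-station outage) ≈ 0.1276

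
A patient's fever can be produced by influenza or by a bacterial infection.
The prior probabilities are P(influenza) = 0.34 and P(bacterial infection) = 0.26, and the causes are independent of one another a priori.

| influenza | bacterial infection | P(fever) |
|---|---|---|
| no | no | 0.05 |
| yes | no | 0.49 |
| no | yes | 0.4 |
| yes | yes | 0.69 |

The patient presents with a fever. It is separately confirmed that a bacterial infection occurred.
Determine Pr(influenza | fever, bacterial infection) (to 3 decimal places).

Pr(influenza | fever, bacterial infection) ≈ 0.471

Sum P(fever|·) weighted by the priors over both values of influenza:
  P(fever | bacterial infection) = 0.4×0.66 + 0.69×0.34
        = 0.264000 + 0.234600 = 0.498600
Configurations with influenza contribute 0.234600, so
  P(influenza | fever, bacterial infection) = 0.234600 / 0.498600 ≈ 0.471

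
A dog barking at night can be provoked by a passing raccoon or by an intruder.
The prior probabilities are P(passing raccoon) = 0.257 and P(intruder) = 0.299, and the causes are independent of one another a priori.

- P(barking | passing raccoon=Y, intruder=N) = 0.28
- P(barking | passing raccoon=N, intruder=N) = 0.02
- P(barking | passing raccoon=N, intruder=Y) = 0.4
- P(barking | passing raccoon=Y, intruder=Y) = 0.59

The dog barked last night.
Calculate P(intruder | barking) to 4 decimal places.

Enumerate the 4 (passing raccoon, intruder) configurations and weight by the priors:
  P(barking) = 0.02×0.743×0.701 + 0.4×0.743×0.299 + 0.28×0.257×0.701 + 0.59×0.257×0.299
        = 0.010417 + 0.088863 + 0.050444 + 0.045337 = 0.195061
Configurations with intruder contribute 0.134200, so
  P(intruder | barking) = 0.134200 / 0.195061 ≈ 0.6880

P(intruder | barking) ≈ 0.6880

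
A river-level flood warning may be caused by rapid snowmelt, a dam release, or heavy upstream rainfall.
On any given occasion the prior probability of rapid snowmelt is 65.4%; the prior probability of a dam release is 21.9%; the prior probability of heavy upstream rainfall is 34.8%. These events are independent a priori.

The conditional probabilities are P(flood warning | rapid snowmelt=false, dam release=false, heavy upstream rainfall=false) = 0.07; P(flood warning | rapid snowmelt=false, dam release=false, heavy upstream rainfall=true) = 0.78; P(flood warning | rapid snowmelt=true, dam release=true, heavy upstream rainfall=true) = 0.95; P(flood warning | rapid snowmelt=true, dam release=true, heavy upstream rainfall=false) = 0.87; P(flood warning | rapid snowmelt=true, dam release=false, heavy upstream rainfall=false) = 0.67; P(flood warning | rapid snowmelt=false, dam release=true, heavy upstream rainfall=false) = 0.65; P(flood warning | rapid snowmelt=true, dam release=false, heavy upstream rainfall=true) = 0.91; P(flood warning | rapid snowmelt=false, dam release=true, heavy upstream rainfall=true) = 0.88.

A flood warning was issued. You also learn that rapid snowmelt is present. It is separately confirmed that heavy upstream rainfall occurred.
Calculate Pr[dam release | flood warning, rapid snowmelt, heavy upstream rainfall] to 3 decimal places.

Pr[dam release | flood warning, rapid snowmelt, heavy upstream rainfall] ≈ 0.226

P(flood warning | rapid snowmelt, heavy upstream rainfall) = 0.91*0.781 + 0.95*0.219 = 0.710710 + 0.208050 = 0.918760
Of this, 0.208050 comes from 0.95*0.219 (the dam release=true cases).
P(dam release | flood warning, rapid snowmelt, heavy upstream rainfall) = 0.208050 / 0.918760 ≈ 0.226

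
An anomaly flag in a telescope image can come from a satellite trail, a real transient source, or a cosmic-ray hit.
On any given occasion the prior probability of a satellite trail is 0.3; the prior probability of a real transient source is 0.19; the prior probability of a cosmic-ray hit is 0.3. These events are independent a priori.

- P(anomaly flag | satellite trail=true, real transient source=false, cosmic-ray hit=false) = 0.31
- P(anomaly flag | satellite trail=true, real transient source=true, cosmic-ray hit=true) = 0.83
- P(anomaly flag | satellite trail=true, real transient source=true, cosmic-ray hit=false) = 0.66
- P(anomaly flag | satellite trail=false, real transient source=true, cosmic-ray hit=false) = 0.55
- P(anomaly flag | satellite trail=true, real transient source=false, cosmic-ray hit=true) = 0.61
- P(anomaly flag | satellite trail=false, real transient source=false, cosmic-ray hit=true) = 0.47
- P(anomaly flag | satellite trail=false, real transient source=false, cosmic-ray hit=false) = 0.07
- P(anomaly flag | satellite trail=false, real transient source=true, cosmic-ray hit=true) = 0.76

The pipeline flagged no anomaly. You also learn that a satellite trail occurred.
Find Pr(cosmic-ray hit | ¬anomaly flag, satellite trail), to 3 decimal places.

Pr(cosmic-ray hit | ¬anomaly flag, satellite trail) ≈ 0.193

By total probability over the 4 (real transient source, cosmic-ray hit) configurations:
  P(¬anomaly flag | satellite trail) = 0.69×0.81×0.7 + 0.39×0.81×0.3 + 0.34×0.19×0.7 + 0.17×0.19×0.3
        = 0.391230 + 0.094770 + 0.045220 + 0.009690 = 0.540910
Keeping only the cosmic-ray hit-present terms gives 0.104460, so
  P(cosmic-ray hit | ¬anomaly flag, satellite trail) = 0.104460 / 0.540910 ≈ 0.193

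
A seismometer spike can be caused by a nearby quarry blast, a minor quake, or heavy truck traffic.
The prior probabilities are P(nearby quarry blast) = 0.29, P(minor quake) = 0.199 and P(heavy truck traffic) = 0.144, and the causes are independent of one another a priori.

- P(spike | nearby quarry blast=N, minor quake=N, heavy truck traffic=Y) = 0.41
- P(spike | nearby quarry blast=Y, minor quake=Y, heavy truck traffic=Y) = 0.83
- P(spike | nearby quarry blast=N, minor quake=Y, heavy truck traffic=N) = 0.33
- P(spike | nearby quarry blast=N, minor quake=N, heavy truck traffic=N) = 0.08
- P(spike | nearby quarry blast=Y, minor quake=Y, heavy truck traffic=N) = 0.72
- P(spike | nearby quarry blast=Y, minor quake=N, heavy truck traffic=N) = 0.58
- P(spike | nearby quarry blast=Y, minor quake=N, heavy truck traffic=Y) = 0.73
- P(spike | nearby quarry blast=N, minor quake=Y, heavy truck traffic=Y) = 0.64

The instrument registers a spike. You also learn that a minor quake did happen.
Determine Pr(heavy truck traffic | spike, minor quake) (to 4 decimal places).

Weight on heavy truck traffic=true, given the evidence: 0.065434 + 0.034661 = 0.100095
The normalizing constant is 0.33×0.71×0.856 + 0.64×0.71×0.144 + 0.72×0.29×0.856 + 0.83×0.29×0.144 = 0.479389
P(heavy truck traffic | spike, minor quake) = 0.100095/0.479389 ≈ 0.2088

Pr(heavy truck traffic | spike, minor quake) ≈ 0.2088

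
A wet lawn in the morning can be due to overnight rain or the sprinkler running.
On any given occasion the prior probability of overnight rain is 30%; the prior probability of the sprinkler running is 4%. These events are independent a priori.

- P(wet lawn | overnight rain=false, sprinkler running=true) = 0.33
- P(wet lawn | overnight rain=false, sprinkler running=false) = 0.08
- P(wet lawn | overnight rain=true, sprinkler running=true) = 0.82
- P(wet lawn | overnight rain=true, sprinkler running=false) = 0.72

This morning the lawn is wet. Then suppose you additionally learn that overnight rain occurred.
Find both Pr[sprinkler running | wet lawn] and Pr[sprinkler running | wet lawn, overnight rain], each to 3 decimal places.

Pr[sprinkler running | wet lawn] ≈ 0.068; Pr[sprinkler running | wet lawn, overnight rain] ≈ 0.045

P(wet lawn) = 0.08*0.7*0.96 + 0.33*0.7*0.04 + 0.72*0.3*0.96 + 0.82*0.3*0.04 = 0.053760 + 0.009240 + 0.207360 + 0.009840 = 0.280200
The sprinkler running-present share is 0.009240 + 0.009840 = 0.019080.
Hence the posterior is 0.019080/0.280200 ≈ 0.068.

Now also conditioning on overnight rain=true:
Sum P(wet lawn|·) weighted by the priors over both values of sprinkler running:
  P(wet lawn | overnight rain) = 0.72×0.96 + 0.82×0.04
        = 0.691200 + 0.032800 = 0.724000
Configurations with sprinkler running contribute 0.032800, so
  P(sprinkler running | wet lawn, overnight rain) = 0.032800 / 0.724000 ≈ 0.045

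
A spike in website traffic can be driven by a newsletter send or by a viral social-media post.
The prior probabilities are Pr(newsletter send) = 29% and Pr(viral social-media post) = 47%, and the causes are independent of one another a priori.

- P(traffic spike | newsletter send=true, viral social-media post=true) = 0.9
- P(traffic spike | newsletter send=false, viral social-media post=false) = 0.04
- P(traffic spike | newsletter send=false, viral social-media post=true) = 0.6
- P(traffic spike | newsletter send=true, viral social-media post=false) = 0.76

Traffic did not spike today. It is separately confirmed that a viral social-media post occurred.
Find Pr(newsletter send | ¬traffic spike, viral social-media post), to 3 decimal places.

P(¬traffic spike | viral social-media post) = 0.4*0.71 + 0.1*0.29 = 0.284000 + 0.029000 = 0.313000
Restricting to configurations with newsletter send present: 0.1*0.29 = 0.029000.
So P(newsletter send | ¬traffic spike, viral social-media post) = 0.029000/0.313000 ≈ 0.093.

Pr(newsletter send | ¬traffic spike, viral social-media post) ≈ 0.093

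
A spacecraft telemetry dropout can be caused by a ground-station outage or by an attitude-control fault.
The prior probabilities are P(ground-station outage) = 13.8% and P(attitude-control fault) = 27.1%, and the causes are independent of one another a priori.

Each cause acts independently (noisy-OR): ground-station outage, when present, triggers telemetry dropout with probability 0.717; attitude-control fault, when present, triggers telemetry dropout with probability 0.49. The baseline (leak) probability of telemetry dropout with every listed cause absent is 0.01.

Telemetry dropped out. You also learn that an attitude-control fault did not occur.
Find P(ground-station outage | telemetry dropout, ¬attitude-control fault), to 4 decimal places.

P(ground-station outage | telemetry dropout, ¬attitude-control fault) ≈ 0.9202

Under noisy-OR, P(telemetry dropout | causes) = 1 − (1−0.01)·∏(1−qᵢ) over the active causes.
For the numerator, keep only ground-station outage=true terms: 0.71983×0.138 = 0.099337
The normalizing constant is 0.01×0.862 + 0.71983×0.138 = 0.107957
P(ground-station outage | telemetry dropout, ¬attitude-control fault) = 0.099337/0.107957 ≈ 0.9202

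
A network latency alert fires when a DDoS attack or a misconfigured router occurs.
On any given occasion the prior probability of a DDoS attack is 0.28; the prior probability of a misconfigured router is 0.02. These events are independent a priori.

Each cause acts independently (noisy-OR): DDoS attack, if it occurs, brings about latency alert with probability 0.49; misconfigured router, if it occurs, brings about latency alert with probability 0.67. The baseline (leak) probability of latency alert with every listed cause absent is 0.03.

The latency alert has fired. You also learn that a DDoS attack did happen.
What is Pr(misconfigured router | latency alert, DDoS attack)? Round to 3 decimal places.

Pr(misconfigured router | latency alert, DDoS attack) ≈ 0.033

Under noisy-OR, P(latency alert | causes) = 1 − (1−0.03)·∏(1−qᵢ) over the active causes.
Sum P(latency alert|·) weighted by the priors over both values of misconfigured router:
  P(latency alert | DDoS attack) = 0.5053·0.98 + 0.836749·0.02
        = 0.495194 + 0.016735 = 0.511929
Keeping only the misconfigured router-present terms gives 0.016735, so
  P(misconfigured router | latency alert, DDoS attack) = 0.016735 / 0.511929 ≈ 0.033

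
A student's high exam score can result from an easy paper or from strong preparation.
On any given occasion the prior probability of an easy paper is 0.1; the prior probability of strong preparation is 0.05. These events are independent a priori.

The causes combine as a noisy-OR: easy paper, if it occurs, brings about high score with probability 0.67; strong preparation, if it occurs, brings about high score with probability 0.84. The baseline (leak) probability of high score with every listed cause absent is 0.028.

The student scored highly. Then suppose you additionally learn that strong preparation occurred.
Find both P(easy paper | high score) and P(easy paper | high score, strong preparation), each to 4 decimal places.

P(easy paper | high score) ≈ 0.5279; P(easy paper | high score, strong preparation) ≈ 0.1110

Under noisy-OR, P(high score | causes) = 1 − (1−0.028)·∏(1−qᵢ) over the active causes.
Weight on easy paper=true, given the evidence: 0.064528 + 0.004743 = 0.069271
Denominator P(high score): 0.028*0.9*0.95 + 0.84448*0.9*0.05 + 0.67924*0.1*0.95 + 0.948678*0.1*0.05 = 0.131213
Posterior = 0.069271 / 0.131213 ≈ 0.5279

Now also conditioning on strong preparation=true:
P(high score | strong preparation) = 0.84448×0.9 + 0.948678×0.1 = 0.760032 + 0.094868 = 0.854900
The easy paper-present share is 0.948678×0.1 = 0.094868.
Hence the posterior is 0.094868/0.854900 ≈ 0.1110.
— strong preparation explains away the evidence for easy paper.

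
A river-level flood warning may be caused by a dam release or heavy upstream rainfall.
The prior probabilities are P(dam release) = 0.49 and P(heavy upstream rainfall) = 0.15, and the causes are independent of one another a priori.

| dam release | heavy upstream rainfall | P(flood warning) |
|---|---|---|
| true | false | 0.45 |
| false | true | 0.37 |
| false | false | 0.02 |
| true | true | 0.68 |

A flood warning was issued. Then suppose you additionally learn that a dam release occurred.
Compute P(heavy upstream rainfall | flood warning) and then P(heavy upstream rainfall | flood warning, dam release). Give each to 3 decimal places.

P(heavy upstream rainfall | flood warning) ≈ 0.285; P(heavy upstream rainfall | flood warning, dam release) ≈ 0.211

Numerator (weight on configurations with heavy upstream rainfall): 0.028305 + 0.049980 = 0.078285
Normalizer over all consistent configurations: 0.02·0.51·0.85 + 0.37·0.51·0.15 + 0.45·0.49·0.85 + 0.68·0.49·0.15 = 0.274380
P(heavy upstream rainfall | flood warning) = 0.078285/0.274380 ≈ 0.285

Now condition on the additional information:
Weight on heavy upstream rainfall=true, given the evidence: 0.68*0.15 = 0.102000
Normalizer over all consistent configurations: 0.45*0.85 + 0.68*0.15 = 0.484500
P(heavy upstream rainfall | flood warning, dam release) = 0.102000/0.484500 ≈ 0.211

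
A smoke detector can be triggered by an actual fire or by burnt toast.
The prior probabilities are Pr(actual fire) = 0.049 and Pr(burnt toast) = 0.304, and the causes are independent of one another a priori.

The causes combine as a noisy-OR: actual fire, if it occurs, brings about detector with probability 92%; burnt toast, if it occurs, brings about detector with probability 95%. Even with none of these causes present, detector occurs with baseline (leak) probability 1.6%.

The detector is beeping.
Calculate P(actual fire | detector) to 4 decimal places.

Under noisy-OR, P(detector | causes) = 1 − (1−0.016)·∏(1−qᵢ) over the active causes.
For the numerator, keep only actual fire=true terms: 0.031419 + 0.014837 = 0.046256
The normalizing constant is 0.016*0.951*0.696 + 0.9508*0.951*0.304 + 0.92128*0.049*0.696 + 0.996064*0.049*0.304 = 0.331726
P(actual fire | detector) = 0.046256/0.331726 ≈ 0.1394

P(actual fire | detector) ≈ 0.1394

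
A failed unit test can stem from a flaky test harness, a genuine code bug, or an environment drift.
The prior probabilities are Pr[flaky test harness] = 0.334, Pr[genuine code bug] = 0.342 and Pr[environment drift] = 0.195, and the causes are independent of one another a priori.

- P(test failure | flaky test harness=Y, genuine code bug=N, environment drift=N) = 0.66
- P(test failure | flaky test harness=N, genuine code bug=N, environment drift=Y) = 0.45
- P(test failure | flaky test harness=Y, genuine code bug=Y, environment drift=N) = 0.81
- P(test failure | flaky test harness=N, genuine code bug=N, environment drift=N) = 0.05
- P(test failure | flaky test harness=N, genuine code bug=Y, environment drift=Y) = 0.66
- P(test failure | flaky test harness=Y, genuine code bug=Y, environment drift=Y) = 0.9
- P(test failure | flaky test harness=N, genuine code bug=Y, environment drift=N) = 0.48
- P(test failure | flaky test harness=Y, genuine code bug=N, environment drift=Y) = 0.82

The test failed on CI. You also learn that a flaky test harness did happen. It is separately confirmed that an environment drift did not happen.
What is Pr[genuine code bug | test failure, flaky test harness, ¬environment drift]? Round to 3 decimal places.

Pr[genuine code bug | test failure, flaky test harness, ¬environment drift] ≈ 0.389

Weight on genuine code bug=true, given the evidence: 0.81·0.342 = 0.277020
The normalizing constant is 0.66·0.658 + 0.81·0.342 = 0.711300
P(genuine code bug | test failure, flaky test harness, ¬environment drift) = 0.277020/0.711300 ≈ 0.389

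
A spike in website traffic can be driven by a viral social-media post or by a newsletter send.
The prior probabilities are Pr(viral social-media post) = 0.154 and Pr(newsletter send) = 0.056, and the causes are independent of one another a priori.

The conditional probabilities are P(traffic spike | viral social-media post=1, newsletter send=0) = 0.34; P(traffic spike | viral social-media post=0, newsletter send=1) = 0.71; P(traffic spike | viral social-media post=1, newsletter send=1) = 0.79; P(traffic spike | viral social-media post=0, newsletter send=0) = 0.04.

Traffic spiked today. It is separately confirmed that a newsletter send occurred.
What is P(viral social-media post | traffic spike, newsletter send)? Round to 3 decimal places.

P(traffic spike | newsletter send) = 0.71·0.846 + 0.79·0.154 = 0.600660 + 0.121660 = 0.722320
Of this, 0.121660 comes from 0.79·0.154 (the viral social-media post=true cases).
So P(viral social-media post | traffic spike, newsletter send) = 0.121660/0.722320 ≈ 0.168.

P(viral social-media post | traffic spike, newsletter send) ≈ 0.168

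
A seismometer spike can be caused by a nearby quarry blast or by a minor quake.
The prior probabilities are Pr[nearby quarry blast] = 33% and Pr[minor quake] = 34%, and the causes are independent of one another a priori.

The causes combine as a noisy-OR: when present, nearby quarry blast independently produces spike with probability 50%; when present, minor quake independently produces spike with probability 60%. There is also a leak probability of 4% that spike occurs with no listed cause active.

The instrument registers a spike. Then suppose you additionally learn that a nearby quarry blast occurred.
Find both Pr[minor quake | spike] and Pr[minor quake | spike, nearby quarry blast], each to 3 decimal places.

Pr[minor quake | spike] ≈ 0.638; Pr[minor quake | spike, nearby quarry blast] ≈ 0.445

Under noisy-OR, P(spike | causes) = 1 − (1−0.04)·∏(1−qᵢ) over the active causes.
Numerator (weight on configurations with minor quake): 0.140325 + 0.090658 = 0.230983
Normalizer over all consistent configurations: 0.04·0.67·0.66 + 0.616·0.67·0.34 + 0.52·0.33·0.66 + 0.808·0.33·0.34 = 0.361927
P(minor quake | spike) = 0.230983/0.361927 ≈ 0.638

Now condition on the additional information:
For the numerator, keep only minor quake=true terms: 0.808×0.34 = 0.274720
Denominator P(spike | nearby quarry blast): 0.52×0.66 + 0.808×0.34 = 0.617920
P(minor quake | spike, nearby quarry blast) = 0.274720/0.617920 ≈ 0.445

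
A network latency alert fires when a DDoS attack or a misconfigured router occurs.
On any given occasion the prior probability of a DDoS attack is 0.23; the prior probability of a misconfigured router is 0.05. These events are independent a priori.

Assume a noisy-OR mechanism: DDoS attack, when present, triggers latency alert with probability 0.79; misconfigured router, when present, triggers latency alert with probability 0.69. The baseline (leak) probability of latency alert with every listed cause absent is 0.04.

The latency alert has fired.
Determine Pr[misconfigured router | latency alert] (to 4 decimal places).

Pr[misconfigured router | latency alert] ≈ 0.1566

Under noisy-OR, P(latency alert | causes) = 1 − (1−0.04)·∏(1−qᵢ) over the active causes.
For the numerator, keep only misconfigured router=true terms: 0.027042 + 0.010781 = 0.037823
The normalizing constant is 0.04·0.77·0.95 + 0.7024·0.77·0.05 + 0.7984·0.23·0.95 + 0.937504·0.23·0.05 = 0.241533
P(misconfigured router | latency alert) = 0.037823/0.241533 ≈ 0.1566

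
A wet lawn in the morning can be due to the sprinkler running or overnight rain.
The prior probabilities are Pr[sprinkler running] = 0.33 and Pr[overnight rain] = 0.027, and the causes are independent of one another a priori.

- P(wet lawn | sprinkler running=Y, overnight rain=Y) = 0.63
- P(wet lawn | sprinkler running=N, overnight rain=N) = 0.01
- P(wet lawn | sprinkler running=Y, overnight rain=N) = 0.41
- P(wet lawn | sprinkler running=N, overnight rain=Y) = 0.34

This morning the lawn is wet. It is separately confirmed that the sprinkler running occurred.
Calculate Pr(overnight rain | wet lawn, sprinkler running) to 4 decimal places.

Pr(overnight rain | wet lawn, sprinkler running) ≈ 0.0409

P(wet lawn | sprinkler running) = 0.41×0.973 + 0.63×0.027 = 0.398930 + 0.017010 = 0.415940
Restricting to configurations with overnight rain present: 0.63×0.027 = 0.017010.
Hence the posterior is 0.017010/0.415940 ≈ 0.0409.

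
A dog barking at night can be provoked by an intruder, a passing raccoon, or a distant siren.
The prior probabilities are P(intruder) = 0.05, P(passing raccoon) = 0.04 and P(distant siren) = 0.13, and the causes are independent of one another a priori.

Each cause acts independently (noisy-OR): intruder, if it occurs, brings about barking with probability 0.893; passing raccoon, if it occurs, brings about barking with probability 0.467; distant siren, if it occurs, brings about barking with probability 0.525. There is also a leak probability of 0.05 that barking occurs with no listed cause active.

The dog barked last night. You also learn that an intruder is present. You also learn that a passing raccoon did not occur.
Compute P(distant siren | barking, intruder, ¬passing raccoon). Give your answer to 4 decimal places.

Under noisy-OR, P(barking | causes) = 1 − (1−0.05)·∏(1−qᵢ) over the active causes.
Numerator (weight on configurations with distant siren): 0.951716*0.13 = 0.123723
Denominator P(barking | intruder, ¬passing raccoon): 0.89835*0.87 + 0.951716*0.13 = 0.905287
Posterior = 0.123723 / 0.905287 ≈ 0.1367

P(distant siren | barking, intruder, ¬passing raccoon) ≈ 0.1367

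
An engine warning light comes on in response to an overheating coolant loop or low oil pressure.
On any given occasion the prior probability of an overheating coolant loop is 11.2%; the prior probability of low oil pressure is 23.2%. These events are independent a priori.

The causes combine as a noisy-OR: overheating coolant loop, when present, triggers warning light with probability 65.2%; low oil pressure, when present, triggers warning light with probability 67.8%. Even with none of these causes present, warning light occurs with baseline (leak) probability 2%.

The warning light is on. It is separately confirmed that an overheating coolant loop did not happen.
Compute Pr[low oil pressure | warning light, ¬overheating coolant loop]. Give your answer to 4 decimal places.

Under noisy-OR, P(warning light | causes) = 1 − (1−0.02)·∏(1−qᵢ) over the active causes.
For the numerator, keep only low oil pressure=true terms: 0.68444*0.232 = 0.158790
The normalizing constant is 0.02*0.768 + 0.68444*0.232 = 0.174150
P(low oil pressure | warning light, ¬overheating coolant loop) = 0.158790/0.174150 ≈ 0.9118

Pr[low oil pressure | warning light, ¬overheating coolant loop] ≈ 0.9118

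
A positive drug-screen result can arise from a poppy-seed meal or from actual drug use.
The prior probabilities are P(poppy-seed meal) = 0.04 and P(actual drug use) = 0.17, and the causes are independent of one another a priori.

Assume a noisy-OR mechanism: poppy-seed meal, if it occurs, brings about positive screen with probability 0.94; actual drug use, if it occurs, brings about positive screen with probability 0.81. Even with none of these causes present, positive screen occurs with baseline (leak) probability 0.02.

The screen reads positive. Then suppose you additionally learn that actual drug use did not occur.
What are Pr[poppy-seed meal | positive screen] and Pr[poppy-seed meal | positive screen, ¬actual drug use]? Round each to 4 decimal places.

Pr[poppy-seed meal | positive screen] ≈ 0.2034; Pr[poppy-seed meal | positive screen, ¬actual drug use] ≈ 0.6623

Under noisy-OR, P(positive screen | causes) = 1 − (1−0.02)·∏(1−qᵢ) over the active causes.
P(positive screen) = 0.02·0.96·0.83 + 0.8138·0.96·0.17 + 0.9412·0.04·0.83 + 0.988828·0.04·0.17 = 0.015936 + 0.132812 + 0.031248 + 0.006724 = 0.186720
Restricting to configurations with poppy-seed meal present: 0.031248 + 0.006724 = 0.037972.
So P(poppy-seed meal | positive screen) = 0.037972/0.186720 ≈ 0.2034.

Now also conditioning on actual drug use≠true:
Numerator (weight on configurations with poppy-seed meal): 0.9412*0.04 = 0.037648
Denominator P(positive screen | ¬actual drug use): 0.02*0.96 + 0.9412*0.04 = 0.056848
Posterior = 0.037648 / 0.056848 ≈ 0.6623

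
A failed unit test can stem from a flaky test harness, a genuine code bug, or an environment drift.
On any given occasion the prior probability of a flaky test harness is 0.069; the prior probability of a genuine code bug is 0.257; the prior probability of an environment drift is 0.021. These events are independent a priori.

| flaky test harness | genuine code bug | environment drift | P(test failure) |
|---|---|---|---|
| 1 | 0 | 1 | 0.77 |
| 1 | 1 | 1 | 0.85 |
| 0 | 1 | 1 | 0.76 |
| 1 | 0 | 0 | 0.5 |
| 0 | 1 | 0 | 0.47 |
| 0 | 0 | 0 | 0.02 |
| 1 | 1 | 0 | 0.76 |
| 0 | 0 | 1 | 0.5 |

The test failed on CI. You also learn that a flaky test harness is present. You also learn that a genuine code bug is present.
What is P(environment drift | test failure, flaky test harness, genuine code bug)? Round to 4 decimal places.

P(environment drift | test failure, flaky test harness, genuine code bug) ≈ 0.0234

P(test failure | flaky test harness, genuine code bug) = 0.76*0.979 + 0.85*0.021 = 0.744040 + 0.017850 = 0.761890
The environment drift-present share is 0.85*0.021 = 0.017850.
P(environment drift | test failure, flaky test harness, genuine code bug) = 0.017850 / 0.761890 ≈ 0.0234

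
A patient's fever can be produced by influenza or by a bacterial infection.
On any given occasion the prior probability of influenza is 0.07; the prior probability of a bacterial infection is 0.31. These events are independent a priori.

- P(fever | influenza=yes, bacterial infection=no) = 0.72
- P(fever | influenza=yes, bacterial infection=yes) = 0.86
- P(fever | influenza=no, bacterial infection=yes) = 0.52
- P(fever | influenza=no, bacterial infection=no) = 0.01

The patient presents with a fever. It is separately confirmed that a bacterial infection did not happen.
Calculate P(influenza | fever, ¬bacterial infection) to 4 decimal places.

For the numerator, keep only influenza=true terms: 0.72*0.07 = 0.050400
Normalizer over all consistent configurations: 0.01*0.93 + 0.72*0.07 = 0.059700
P(influenza | fever, ¬bacterial infection) = 0.050400/0.059700 ≈ 0.8442

P(influenza | fever, ¬bacterial infection) ≈ 0.8442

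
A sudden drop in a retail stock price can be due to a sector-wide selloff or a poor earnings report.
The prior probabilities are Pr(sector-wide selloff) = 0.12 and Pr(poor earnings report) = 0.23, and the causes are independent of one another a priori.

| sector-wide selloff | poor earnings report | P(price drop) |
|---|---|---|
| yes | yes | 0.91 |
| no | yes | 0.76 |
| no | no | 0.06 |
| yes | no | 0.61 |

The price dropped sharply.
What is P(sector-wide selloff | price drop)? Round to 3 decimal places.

For the numerator, keep only sector-wide selloff=true terms: 0.056364 + 0.025116 = 0.081480
Denominator P(price drop): 0.06·0.88·0.77 + 0.76·0.88·0.23 + 0.61·0.12·0.77 + 0.91·0.12·0.23 = 0.275960
Posterior = 0.081480 / 0.275960 ≈ 0.295

P(sector-wide selloff | price drop) ≈ 0.295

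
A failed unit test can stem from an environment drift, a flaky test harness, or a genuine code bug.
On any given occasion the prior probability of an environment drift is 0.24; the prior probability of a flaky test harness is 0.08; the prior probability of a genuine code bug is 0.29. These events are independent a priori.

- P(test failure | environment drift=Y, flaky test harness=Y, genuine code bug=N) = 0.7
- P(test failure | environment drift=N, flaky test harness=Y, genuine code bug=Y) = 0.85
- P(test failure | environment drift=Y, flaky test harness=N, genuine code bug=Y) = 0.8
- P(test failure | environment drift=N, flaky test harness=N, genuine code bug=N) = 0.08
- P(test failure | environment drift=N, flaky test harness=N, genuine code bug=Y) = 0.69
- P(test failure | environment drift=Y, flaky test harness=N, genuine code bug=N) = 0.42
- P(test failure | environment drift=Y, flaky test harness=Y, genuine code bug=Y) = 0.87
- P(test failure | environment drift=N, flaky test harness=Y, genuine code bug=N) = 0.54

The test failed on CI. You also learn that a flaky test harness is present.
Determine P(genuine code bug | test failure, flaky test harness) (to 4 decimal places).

Sum P(test failure|·) weighted by the priors over the 4 (environment drift, genuine code bug) configurations:
  P(test failure | flaky test harness) = 0.54·0.76·0.71 + 0.85·0.76·0.29 + 0.7·0.24·0.71 + 0.87·0.24·0.29
        = 0.291384 + 0.187340 + 0.119280 + 0.060552 = 0.658556
Configurations with genuine code bug contribute 0.247892, so
  P(genuine code bug | test failure, flaky test harness) = 0.247892 / 0.658556 ≈ 0.3764

P(genuine code bug | test failure, flaky test harness) ≈ 0.3764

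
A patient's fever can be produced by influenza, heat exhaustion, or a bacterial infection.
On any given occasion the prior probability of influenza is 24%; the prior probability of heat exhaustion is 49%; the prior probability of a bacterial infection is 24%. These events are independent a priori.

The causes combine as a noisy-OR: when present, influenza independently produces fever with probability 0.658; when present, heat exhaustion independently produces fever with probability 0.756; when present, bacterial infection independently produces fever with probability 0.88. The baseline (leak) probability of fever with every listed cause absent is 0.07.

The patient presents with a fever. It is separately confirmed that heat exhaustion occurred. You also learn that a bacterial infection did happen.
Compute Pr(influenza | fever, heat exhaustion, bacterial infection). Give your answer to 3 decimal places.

Pr(influenza | fever, heat exhaustion, bacterial infection) ≈ 0.243

Under noisy-OR, P(fever | causes) = 1 − (1−0.07)·∏(1−qᵢ) over the active causes.
Weight on influenza=true, given the evidence: 0.990687·0.24 = 0.237765
The normalizing constant is 0.97277·0.76 + 0.990687·0.24 = 0.977070
Posterior = 0.237765 / 0.977070 ≈ 0.243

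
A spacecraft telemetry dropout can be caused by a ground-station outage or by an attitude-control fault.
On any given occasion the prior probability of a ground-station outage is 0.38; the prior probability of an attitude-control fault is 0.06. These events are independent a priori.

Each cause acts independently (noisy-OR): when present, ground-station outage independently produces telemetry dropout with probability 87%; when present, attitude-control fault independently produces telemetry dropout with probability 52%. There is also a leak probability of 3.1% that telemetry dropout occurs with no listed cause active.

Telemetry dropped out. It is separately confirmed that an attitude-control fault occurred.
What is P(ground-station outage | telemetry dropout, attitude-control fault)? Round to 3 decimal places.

P(ground-station outage | telemetry dropout, attitude-control fault) ≈ 0.518

Under noisy-OR, P(telemetry dropout | causes) = 1 − (1−0.031)·∏(1−qᵢ) over the active causes.
P(telemetry dropout | attitude-control fault) = 0.53488×0.62 + 0.939534×0.38 = 0.331626 + 0.357023 = 0.688649
The ground-station outage-present share is 0.939534×0.38 = 0.357023.
P(ground-station outage | telemetry dropout, attitude-control fault) = 0.357023 / 0.688649 ≈ 0.518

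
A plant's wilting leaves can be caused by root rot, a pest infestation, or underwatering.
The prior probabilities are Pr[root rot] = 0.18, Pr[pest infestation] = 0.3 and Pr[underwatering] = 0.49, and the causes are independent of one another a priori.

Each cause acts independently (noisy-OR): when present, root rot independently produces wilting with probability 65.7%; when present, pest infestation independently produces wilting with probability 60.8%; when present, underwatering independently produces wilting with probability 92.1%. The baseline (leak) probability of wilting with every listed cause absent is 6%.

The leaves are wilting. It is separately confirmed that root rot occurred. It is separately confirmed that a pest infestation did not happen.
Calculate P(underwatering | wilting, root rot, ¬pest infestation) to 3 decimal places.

Under noisy-OR, P(wilting | causes) = 1 − (1−0.06)·∏(1−qᵢ) over the active causes.
Enumerate both values of underwatering and weight by the priors:
  P(wilting | root rot, ¬pest infestation) = 0.67758·0.51 + 0.974529·0.49
        = 0.345566 + 0.477519 = 0.823085
Configurations with underwatering contribute 0.477519, so
  P(underwatering | wilting, root rot, ¬pest infestation) = 0.477519 / 0.823085 ≈ 0.580

P(underwatering | wilting, root rot, ¬pest infestation) ≈ 0.580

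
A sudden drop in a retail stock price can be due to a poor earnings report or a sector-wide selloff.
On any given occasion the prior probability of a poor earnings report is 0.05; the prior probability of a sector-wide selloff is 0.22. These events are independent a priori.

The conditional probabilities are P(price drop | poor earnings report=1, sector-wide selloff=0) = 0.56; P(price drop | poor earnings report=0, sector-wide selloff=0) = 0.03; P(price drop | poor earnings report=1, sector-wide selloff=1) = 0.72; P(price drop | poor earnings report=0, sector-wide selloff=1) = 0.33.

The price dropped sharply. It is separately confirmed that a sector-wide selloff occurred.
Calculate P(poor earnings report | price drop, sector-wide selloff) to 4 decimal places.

P(poor earnings report | price drop, sector-wide selloff) ≈ 0.1030

Sum P(price drop|·) weighted by the priors over both values of poor earnings report:
  P(price drop | sector-wide selloff) = 0.33×0.95 + 0.72×0.05
        = 0.313500 + 0.036000 = 0.349500
Keeping only the poor earnings report-present terms gives 0.036000, so
  P(poor earnings report | price drop, sector-wide selloff) = 0.036000 / 0.349500 ≈ 0.1030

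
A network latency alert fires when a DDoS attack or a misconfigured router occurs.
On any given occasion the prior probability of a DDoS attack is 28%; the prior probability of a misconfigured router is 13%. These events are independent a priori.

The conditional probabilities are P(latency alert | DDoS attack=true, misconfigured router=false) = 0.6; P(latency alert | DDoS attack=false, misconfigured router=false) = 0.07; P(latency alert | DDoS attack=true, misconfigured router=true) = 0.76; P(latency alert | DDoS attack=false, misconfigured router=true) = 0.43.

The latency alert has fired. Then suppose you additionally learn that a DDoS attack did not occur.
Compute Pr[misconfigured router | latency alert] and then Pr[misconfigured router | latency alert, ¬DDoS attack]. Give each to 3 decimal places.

For the numerator, keep only misconfigured router=true terms: 0.040248 + 0.027664 = 0.067912
The normalizing constant is 0.07·0.72·0.87 + 0.43·0.72·0.13 + 0.6·0.28·0.87 + 0.76·0.28·0.13 = 0.257920
P(misconfigured router | latency alert) = 0.067912/0.257920 ≈ 0.263

Now condition on the additional information:
By total probability over both values of misconfigured router:
  P(latency alert | ¬DDoS attack) = 0.07×0.87 + 0.43×0.13
        = 0.060900 + 0.055900 = 0.116800
Configurations with misconfigured router contribute 0.055900, so
  P(misconfigured router | latency alert, ¬DDoS attack) = 0.055900 / 0.116800 ≈ 0.479
With DDoS attack excluded, misconfigured router must carry more of the explanatory weight for the latency alert.

Pr[misconfigured router | latency alert] ≈ 0.263; Pr[misconfigured router | latency alert, ¬DDoS attack] ≈ 0.479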